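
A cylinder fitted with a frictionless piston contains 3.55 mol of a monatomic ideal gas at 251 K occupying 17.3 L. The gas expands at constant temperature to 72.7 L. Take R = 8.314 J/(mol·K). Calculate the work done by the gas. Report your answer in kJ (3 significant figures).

Isothermal: W = nRT ln(V₂/V₁).
W = (3.55)(8.314)(251) × ln(72.7/17.3)
  = 7408 × 1.436
W_by_gas = 10635 J.

W ≈ 10.6 kJ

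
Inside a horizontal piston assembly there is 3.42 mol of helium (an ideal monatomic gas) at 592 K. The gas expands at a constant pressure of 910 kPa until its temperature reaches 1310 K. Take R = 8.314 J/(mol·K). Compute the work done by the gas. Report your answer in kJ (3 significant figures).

W ≈ 20.4 kJ

Isobaric: W = P ΔV = nR ΔT.
W = (3.42)(8.314)(1310 − 592) = 20416 J.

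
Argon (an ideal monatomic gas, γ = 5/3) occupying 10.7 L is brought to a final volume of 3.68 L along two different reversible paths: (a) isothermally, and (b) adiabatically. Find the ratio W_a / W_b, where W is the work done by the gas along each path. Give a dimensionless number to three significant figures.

W_a / W_b ≈ 0.686

Path (a) isothermal: W = P₁V₁ ln(V₂/V₁) → W_a/(P₁V₁) = -1.067.
Path (b) adiabatic: W = P₁V₁(1 − (V₁/V₂)^(γ−1))/(γ−1) → W_b/(P₁V₁) = -1.556.
W_a / W_b = -1.067 / -1.556 = 0.6861.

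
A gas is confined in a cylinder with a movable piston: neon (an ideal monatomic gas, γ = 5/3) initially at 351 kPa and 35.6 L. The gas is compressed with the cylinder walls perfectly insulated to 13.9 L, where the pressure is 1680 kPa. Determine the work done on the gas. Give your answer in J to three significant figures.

Adiabatic: W = (P₁V₁ − P₂V₂)/(γ − 1) with γ = 5/3.
P₁V₁ = 12496 J, P₂V₂ = 23352 J.
W = (12496 − 23352) / 0.6667 = -16285 J.
Work on gas = −W_by = 16285 J.

W ≈ 16300 J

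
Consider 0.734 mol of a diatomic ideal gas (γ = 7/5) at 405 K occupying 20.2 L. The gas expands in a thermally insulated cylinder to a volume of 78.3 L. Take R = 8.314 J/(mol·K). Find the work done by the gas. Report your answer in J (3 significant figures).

Adiabatic: TV^(γ−1) = const with γ = 7/5.
T₂ = T₁ (V₁/V₂)^(γ−1) = 405 × (20.2/78.3)^0.4 = 405 × 0.5816 = 235.6 K.
W_by = nCᵥ(T₁ − T₂) = (0.734)(20.79)(405 − 235.6) = 2585 J.

W ≈ 2590 J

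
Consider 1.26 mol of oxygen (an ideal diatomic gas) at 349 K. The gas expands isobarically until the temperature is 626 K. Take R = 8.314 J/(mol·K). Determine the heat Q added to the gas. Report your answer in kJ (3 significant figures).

Isobaric: W = nRΔT = (1.26)(8.314)(277) = 2902 J.
ΔU = nCᵥΔT with Cᵥ = 5R/2: ΔU = (1.26)(20.79)(277) = 7254 J.
Q = ΔU + W = 7254 + 2902 = 10156 J.

Q ≈ 10.2 kJ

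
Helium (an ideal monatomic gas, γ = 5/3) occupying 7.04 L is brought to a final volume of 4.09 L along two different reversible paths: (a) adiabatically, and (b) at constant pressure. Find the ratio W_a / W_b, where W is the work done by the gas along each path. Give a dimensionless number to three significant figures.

Path (a) adiabatic: W = P₁V₁(1 − (V₁/V₂)^(γ−1))/(γ−1) → W_a/(P₁V₁) = -0.6544.
Path (b) isobaric: W = P₁(V₂ − V₁) → W_b/(P₁V₁) = -0.419.
W_a / W_b = -0.6544 / -0.419 = 1.562.

W_a / W_b ≈ 1.56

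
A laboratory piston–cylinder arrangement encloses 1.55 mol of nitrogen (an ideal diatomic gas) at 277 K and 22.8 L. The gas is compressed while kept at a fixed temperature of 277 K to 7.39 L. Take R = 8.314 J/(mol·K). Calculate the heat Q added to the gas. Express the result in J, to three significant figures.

Q ≈ -4020 J

Isothermal ⇒ ΔU = 0, so Q = W = nRT ln(V₂/V₁).
Q = (1.55)(8.314)(277) ln(7.39/22.8) = 3570 × -1.127 = -4022 J.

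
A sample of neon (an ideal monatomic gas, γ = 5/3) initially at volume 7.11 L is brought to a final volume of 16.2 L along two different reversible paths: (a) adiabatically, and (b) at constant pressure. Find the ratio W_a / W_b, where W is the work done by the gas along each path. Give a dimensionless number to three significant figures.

Path (a) adiabatic: W = P₁V₁(1 − (V₁/V₂)^(γ−1))/(γ−1) → W_a/(P₁V₁) = 0.6337.
Path (b) isobaric: W = P₁(V₂ − V₁) → W_b/(P₁V₁) = 1.278.
W_a / W_b = 0.6337 / 1.278 = 0.4957.

W_a / W_b ≈ 0.496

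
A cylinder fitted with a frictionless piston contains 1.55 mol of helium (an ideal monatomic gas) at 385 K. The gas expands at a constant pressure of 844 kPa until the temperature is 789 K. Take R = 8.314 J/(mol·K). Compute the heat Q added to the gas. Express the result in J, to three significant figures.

Isobaric: W = nRΔT = (1.55)(8.314)(404) = 5206 J.
ΔU = nCᵥΔT with Cᵥ = 3R/2: ΔU = (1.55)(12.47)(404) = 7809 J.
Q = ΔU + W = 7809 + 5206 = 13016 J.

Q ≈ 13000 J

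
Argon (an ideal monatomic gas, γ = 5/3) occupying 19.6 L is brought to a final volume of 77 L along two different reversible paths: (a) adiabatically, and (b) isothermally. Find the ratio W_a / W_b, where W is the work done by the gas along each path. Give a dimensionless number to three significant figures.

W_a / W_b ≈ 0.656

Path (a) adiabatic: W = P₁V₁(1 − (V₁/V₂)^(γ−1))/(γ−1) → W_a/(P₁V₁) = 0.8975.
Path (b) isothermal: W = P₁V₁ ln(V₂/V₁) → W_b/(P₁V₁) = 1.368.
W_a / W_b = 0.8975 / 1.368 = 0.656.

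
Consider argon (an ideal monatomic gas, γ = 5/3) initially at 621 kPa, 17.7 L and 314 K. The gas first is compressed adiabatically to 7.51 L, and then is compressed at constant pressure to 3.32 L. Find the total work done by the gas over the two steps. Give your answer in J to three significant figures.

W_total ≈ -23600 J

Step 1 (adiabatic): W = (P₁V₁ − P₂V₂)/(γ−1) = (10992 − 19466)/0.667 = -12712 J.
After step 1: P = 2592 kPa, V = 7.51 L, T = 556.1 K.
Step 2 (isobaric): W = PΔV = (2592 kPa)(3.32 − 7.51 L) = -10861 J.
W_total = -12712 − 10861 = -23573 J.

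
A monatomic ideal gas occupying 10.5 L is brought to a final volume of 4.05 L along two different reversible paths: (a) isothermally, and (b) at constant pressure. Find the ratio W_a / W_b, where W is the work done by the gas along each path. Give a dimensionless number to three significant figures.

W_a / W_b ≈ 1.55

Path (a) isothermal: W = P₁V₁ ln(V₂/V₁) → W_a/(P₁V₁) = -0.9527.
Path (b) isobaric: W = P₁(V₂ − V₁) → W_b/(P₁V₁) = -0.6143.
W_a / W_b = -0.9527 / -0.6143 = 1.551.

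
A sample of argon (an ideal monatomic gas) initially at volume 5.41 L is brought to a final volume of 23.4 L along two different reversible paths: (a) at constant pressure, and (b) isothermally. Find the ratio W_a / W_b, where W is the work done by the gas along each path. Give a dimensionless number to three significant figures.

W_a / W_b ≈ 2.27

Path (a) isobaric: W = P₁(V₂ − V₁) → W_a/(P₁V₁) = 3.325.
Path (b) isothermal: W = P₁V₁ ln(V₂/V₁) → W_b/(P₁V₁) = 1.464.
W_a / W_b = 3.325 / 1.464 = 2.271.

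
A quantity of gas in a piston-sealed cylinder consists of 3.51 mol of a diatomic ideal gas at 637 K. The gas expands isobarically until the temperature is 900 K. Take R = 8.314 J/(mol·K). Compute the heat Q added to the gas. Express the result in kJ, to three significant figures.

Isobaric: W = nRΔT = (3.51)(8.314)(263) = 7675 J.
ΔU = nCᵥΔT with Cᵥ = 5R/2: ΔU = (3.51)(20.79)(263) = 19187 J.
Q = ΔU + W = 19187 + 7675 = 26862 J.

Q ≈ 26.9 kJ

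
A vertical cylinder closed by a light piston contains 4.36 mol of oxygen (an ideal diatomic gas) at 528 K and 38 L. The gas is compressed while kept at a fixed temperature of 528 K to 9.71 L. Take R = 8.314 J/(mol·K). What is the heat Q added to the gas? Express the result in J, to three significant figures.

Isothermal ⇒ ΔU = 0, so Q = W = nRT ln(V₂/V₁).
Q = (4.36)(8.314)(528) ln(9.71/38) = 19139 × -1.364 = -26114 J.

Q ≈ -26100 J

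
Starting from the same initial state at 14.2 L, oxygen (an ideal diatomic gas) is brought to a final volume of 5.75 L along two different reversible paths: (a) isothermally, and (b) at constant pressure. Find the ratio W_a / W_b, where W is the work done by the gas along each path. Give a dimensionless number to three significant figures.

Path (a) isothermal: W = P₁V₁ ln(V₂/V₁) → W_a/(P₁V₁) = -0.904.
Path (b) isobaric: W = P₁(V₂ − V₁) → W_b/(P₁V₁) = -0.5951.
W_a / W_b = -0.904 / -0.5951 = 1.519.

W_a / W_b ≈ 1.52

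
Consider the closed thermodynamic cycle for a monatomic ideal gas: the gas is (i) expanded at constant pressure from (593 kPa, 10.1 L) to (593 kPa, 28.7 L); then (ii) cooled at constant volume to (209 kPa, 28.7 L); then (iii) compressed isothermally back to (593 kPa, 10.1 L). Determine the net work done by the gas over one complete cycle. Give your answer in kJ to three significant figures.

Leg (i): W = PΔV = (593)(28.7 − 10.1) = 11030 J.
Leg (ii): W = 0.
Leg (iii): W = PᵢVᵢ ln(V_f/Vᵢ) = (5998) ln(10.1/28.7) = -6264 J.
W_net = 11030 − 6264 = 4765 J.

W_net ≈ 4.77 kJ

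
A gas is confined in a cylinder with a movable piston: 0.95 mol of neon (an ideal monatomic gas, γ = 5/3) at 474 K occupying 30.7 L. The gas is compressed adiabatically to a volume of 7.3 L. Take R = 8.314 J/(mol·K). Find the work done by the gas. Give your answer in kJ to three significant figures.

Adiabatic: TV^(γ−1) = const with γ = 5/3.
T₂ = T₁ (V₁/V₂)^(γ−1) = 474 × (30.7/7.3)^0.667 = 474 × 2.605 = 1235 K.
W_by = nCᵥ(T₁ − T₂) = (0.95)(12.47)(474 − 1235) = -9016 J.

W ≈ -9.02 kJ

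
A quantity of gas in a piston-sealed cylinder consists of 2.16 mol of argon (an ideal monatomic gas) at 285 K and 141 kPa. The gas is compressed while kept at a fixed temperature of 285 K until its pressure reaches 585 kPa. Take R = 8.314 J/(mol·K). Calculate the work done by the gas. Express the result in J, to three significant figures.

W ≈ -7280 J

Isothermal process: W = nRT ln(V₂/V₁) = nRT ln(P₁/P₂).
W = (2.16)(8.314)(285) × ln(141/585)
  = 5118 × ln(0.241) = 5118 × -1.423
W_by_gas = -7282 J.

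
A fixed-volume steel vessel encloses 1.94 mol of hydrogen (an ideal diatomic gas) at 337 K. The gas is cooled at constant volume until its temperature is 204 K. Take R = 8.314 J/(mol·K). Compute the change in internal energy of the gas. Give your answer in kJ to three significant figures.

ΔU ≈ -5.36 kJ

Constant volume ⇒ W = 0, so Q = ΔU = nCᵥΔT with Cᵥ = 5R/2 = 20.79 J/(mol·K).
ΔU = (1.94)(20.79)(204 − 337) = -5363 J.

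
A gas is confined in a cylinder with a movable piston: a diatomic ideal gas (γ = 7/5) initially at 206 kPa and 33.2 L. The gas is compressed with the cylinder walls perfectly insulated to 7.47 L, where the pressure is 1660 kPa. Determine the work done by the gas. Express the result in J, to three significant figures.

W ≈ -13900 J

Adiabatic: W = (P₁V₁ − P₂V₂)/(γ − 1) with γ = 7/5.
P₁V₁ = 6839 J, P₂V₂ = 12400 J.
W = (6839 − 12400) / 0.4 = -13902 J.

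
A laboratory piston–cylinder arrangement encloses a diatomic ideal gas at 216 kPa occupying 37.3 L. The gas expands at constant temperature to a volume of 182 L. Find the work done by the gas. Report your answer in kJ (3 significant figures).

W ≈ 12.8 kJ

Isothermal: W = nRT ln(V₂/V₁) = P₁V₁ ln(V₂/V₁).
P₁V₁ = (216 kPa)(37.3 L) = 8057 J.
W = 8057 × ln(182/37.3) = 8057 × 1.585
W_by_gas = 12770 J.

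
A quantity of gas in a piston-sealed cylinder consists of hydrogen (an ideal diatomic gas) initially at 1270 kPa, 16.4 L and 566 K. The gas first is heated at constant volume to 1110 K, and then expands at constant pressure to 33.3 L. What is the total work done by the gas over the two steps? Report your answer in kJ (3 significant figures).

W_total ≈ 42.1 kJ

Step 1 (isochoric): W = 0 (constant volume).
After step 1: P = 2491 kPa (V unchanged).
Step 2 (isobaric): W = PΔV = (2491 kPa)(33.3 − 16.4 L) = 42092 J.
W_total = 0 + 42092 = 42092 J.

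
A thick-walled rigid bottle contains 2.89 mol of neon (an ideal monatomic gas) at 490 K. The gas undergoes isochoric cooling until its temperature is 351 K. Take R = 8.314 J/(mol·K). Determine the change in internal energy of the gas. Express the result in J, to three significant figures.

ΔU ≈ -5010 J

Constant volume ⇒ W = 0, so Q = ΔU = nCᵥΔT with Cᵥ = 3R/2 = 12.47 J/(mol·K).
ΔU = (2.89)(12.47)(351 − 490) = -5010 J.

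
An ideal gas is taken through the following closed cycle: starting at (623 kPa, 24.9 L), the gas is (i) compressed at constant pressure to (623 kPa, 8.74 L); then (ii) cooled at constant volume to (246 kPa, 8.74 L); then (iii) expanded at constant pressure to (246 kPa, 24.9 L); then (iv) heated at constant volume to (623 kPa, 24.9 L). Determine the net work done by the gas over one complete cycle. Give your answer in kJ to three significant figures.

Constant-volume legs do no work.
W(i) = (623)(8.74 − 24.9) = -10068 J; W(iii) = (246)(24.9 − 8.74) = 3975 J.
W_net = -10068 + 3975 = -6092 J (the counter-clockwise enclosed area).

W_net ≈ -6.09 kJ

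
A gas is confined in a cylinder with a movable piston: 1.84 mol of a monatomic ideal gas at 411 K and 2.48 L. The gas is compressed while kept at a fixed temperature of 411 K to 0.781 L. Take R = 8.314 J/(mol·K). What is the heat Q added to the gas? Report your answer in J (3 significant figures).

Isothermal ⇒ ΔU = 0, so Q = W = nRT ln(V₂/V₁).
Q = (1.84)(8.314)(411) ln(0.781/2.48) = 6287 × -1.155 = -7265 J.

Q ≈ -7260 J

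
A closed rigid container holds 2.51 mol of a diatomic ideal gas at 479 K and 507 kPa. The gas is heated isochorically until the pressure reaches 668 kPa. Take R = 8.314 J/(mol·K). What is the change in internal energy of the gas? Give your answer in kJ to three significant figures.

Constant volume ⇒ W = 0, so Q = ΔU = nCᵥΔT with Cᵥ = 5R/2 = 20.79 J/(mol·K).
At constant V, T₂/T₁ = P₂/P₁ ⇒ ΔT = T₁(P₂/P₁ − 1) = 479·(668/507 − 1) = 152.1 K.
ΔU = (2.51)(20.79)(152.1) = 7936 J.

ΔU ≈ 7.94 kJ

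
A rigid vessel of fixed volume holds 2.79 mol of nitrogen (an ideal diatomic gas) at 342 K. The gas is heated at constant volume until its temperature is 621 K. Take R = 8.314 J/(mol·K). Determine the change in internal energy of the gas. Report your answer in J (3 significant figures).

Constant volume ⇒ W = 0, so Q = ΔU = nCᵥΔT with Cᵥ = 5R/2 = 20.79 J/(mol·K).
ΔU = (2.79)(20.79)(621 − 342) = 16179 J.

ΔU ≈ 16200 J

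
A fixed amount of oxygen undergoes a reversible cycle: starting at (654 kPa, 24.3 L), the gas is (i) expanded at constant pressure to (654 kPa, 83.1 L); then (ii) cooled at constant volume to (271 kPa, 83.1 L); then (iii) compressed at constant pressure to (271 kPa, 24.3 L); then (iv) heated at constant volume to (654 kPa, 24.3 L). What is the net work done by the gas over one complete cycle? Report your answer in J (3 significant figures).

W_net ≈ 22500 J

Constant-volume legs do no work.
W(i) = (654)(83.1 − 24.3) = 38455 J; W(iii) = (271)(24.3 − 83.1) = -15935 J.
W_net = 38455 − 15935 = 22520 J (the clockwise enclosed area).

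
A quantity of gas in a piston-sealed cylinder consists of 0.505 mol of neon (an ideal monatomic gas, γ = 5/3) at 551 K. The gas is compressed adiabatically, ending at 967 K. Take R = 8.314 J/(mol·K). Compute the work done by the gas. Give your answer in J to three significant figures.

W ≈ -2620 J

Adiabatic ⇒ Q = 0, so W_by = −ΔU = nCᵥ(T₁ − T₂).
Cᵥ = 3R/2 = 12.47 J/(mol·K).
W = (0.505)(12.47)(551 − 967) = -2620 J.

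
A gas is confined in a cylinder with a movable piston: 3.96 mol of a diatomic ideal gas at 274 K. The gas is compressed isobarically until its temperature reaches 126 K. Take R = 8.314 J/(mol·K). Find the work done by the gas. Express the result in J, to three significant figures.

W ≈ -4870 J

Isobaric: W = P ΔV = nR ΔT.
W = (3.96)(8.314)(126 − 274) = -4873 J.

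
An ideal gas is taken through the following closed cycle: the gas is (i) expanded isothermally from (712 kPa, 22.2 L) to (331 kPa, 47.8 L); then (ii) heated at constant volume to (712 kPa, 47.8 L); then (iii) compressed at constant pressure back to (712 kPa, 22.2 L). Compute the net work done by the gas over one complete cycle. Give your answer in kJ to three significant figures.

W_net ≈ -6.10 kJ

Leg (i): W = PᵢVᵢ ln(V_f/Vᵢ) = (15806) ln(47.8/22.2) = 12122 J.
Leg (ii): W = 0.
Leg (iii): W = PΔV = (712)(22.2 − 47.8) = -18227 J.
W_net = 12122 − 18227 = -6105 J.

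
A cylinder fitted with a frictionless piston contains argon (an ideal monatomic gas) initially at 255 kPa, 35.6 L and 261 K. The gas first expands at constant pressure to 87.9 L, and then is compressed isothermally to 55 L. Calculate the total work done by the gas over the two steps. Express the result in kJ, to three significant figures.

W_total ≈ 2.83 kJ

Step 1 (isobaric): W = PΔV = (255 kPa)(87.9 − 35.6 L) = 13337 J.
After step 1: P = 255 kPa, V = 87.9 L, T = 644.4 K.
Step 2 (isothermal): W = P₁V₁ ln(V₂/V₁) = (22414) ln(55/87.9) = -10509 J.
W_total = 13337 − 10509 = 2827 J.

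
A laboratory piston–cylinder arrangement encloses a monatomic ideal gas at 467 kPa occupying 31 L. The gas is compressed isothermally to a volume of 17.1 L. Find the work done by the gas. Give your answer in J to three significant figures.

W ≈ -8610 J

Isothermal: W = nRT ln(V₂/V₁) = P₁V₁ ln(V₂/V₁).
P₁V₁ = (467 kPa)(31 L) = 14477 J.
W = 14477 × ln(17.1/31) = 14477 × -0.5949
W_by_gas = -8612 J.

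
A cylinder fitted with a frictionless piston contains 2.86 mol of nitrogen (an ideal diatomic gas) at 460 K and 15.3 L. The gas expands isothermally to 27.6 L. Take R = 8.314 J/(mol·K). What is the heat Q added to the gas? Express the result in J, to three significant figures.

Isothermal ⇒ ΔU = 0, so Q = W = nRT ln(V₂/V₁).
Q = (2.86)(8.314)(460) ln(27.6/15.3) = 10938 × 0.59 = 6453 J.

Q ≈ 6450 J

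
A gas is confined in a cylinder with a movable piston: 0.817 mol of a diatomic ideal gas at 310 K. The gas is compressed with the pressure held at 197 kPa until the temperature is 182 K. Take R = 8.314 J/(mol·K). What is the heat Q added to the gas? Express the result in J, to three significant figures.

Isobaric: W = nRΔT = (0.817)(8.314)(-128) = -869.4 J.
ΔU = nCᵥΔT with Cᵥ = 5R/2: ΔU = (0.817)(20.79)(-128) = -2174 J.
Q = ΔU + W = -2174 − 869.4 = -3043 J.

Q ≈ -3040 J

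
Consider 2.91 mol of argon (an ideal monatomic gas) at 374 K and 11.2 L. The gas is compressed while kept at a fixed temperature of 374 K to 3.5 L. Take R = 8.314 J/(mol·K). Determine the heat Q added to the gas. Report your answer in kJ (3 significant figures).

Q ≈ -10.5 kJ

Isothermal ⇒ ΔU = 0, so Q = W = nRT ln(V₂/V₁).
Q = (2.91)(8.314)(374) ln(3.5/11.2) = 9048 × -1.163 = -10525 J.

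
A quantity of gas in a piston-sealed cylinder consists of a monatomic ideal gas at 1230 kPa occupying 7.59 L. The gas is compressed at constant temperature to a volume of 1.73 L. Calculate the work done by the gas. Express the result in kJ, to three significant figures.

W ≈ -13.8 kJ

Isothermal: W = nRT ln(V₂/V₁) = P₁V₁ ln(V₂/V₁).
P₁V₁ = (1230 kPa)(7.59 L) = 9336 J.
W = 9336 × ln(1.73/7.59) = 9336 × -1.479
W_by_gas = -13805 J.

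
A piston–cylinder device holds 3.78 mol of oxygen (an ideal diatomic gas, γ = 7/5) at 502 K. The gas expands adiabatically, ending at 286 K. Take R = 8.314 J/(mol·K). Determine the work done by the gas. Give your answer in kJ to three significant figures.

Adiabatic ⇒ Q = 0, so W_by = −ΔU = nCᵥ(T₁ − T₂).
Cᵥ = 5R/2 = 20.79 J/(mol·K).
W = (3.78)(20.79)(502 − 286) = 16971 J.

W ≈ 17.0 kJ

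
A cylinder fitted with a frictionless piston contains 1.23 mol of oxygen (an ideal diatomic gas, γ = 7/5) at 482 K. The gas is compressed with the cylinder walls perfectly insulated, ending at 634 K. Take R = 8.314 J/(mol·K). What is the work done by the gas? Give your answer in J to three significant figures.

Adiabatic ⇒ Q = 0, so W_by = −ΔU = nCᵥ(T₁ − T₂).
Cᵥ = 5R/2 = 20.79 J/(mol·K).
W = (1.23)(20.79)(482 − 634) = -3886 J.

W ≈ -3890 J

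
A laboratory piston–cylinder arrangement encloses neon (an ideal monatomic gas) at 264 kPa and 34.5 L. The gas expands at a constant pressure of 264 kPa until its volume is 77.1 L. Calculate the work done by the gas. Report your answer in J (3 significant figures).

W ≈ 11200 J

Isobaric: W = P ΔV.
W = (264 kPa)(77.1 − 34.5 L) = (264)(42.6) = 11246 J.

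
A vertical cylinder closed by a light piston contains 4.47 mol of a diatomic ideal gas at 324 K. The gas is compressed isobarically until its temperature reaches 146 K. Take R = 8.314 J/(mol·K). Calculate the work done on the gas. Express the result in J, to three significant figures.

W ≈ 6620 J

Isobaric: W = P ΔV = nR ΔT.
W = (4.47)(8.314)(146 − 324) = -6615 J.
Work on gas = −W_by = 6615 J.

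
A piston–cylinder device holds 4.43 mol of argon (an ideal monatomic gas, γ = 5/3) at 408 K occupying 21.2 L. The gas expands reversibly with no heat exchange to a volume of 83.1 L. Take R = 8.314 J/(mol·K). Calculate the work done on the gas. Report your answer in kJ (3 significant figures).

W ≈ -13.5 kJ

Adiabatic: TV^(γ−1) = const with γ = 5/3.
T₂ = T₁ (V₁/V₂)^(γ−1) = 408 × (21.2/83.1)^0.667 = 408 × 0.4022 = 164.1 K.
W_by = nCᵥ(T₁ − T₂) = (4.43)(12.47)(408 − 164.1) = 13474 J.
Work on gas = −W_by = -13474 J.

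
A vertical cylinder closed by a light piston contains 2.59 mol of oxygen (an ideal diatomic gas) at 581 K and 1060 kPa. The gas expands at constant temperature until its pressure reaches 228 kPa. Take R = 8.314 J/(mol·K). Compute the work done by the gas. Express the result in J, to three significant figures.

W ≈ 19200 J

Isothermal process: W = nRT ln(V₂/V₁) = nRT ln(P₁/P₂).
W = (2.59)(8.314)(581) × ln(1060/228)
  = 12511 × ln(4.649) = 12511 × 1.537
W_by_gas = 19225 J.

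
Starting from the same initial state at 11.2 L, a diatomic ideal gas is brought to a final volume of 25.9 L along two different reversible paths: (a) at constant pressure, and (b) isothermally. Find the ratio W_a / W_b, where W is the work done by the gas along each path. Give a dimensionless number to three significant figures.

Path (a) isobaric: W = P₁(V₂ − V₁) → W_a/(P₁V₁) = 1.312.
Path (b) isothermal: W = P₁V₁ ln(V₂/V₁) → W_b/(P₁V₁) = 0.8383.
W_a / W_b = 1.312 / 0.8383 = 1.566.

W_a / W_b ≈ 1.57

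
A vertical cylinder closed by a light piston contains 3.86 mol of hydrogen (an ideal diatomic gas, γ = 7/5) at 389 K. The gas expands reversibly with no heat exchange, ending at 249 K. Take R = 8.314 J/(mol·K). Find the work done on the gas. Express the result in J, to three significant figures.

W ≈ -11200 J

Adiabatic ⇒ Q = 0, so W_by = −ΔU = nCᵥ(T₁ − T₂).
Cᵥ = 5R/2 = 20.79 J/(mol·K).
W = (3.86)(20.79)(389 − 249) = 11232 J.
Work on gas = −W_by = -11232 J.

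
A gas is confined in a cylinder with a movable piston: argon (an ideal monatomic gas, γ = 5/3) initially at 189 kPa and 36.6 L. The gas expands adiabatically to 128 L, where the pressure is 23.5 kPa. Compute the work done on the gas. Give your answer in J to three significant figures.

Adiabatic: W = (P₁V₁ − P₂V₂)/(γ − 1) with γ = 5/3.
P₁V₁ = 6917 J, P₂V₂ = 3008 J.
W = (6917 − 3008) / 0.6667 = 5864 J.
Work on gas = −W_by = -5864 J.

W ≈ -5860 J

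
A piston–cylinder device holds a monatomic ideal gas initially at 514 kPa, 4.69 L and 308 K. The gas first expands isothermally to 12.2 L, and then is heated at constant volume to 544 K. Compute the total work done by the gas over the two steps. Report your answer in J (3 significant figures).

Step 1 (isothermal): W = P₁V₁ ln(V₂/V₁) = (2411) ln(12.2/4.69) = 2305 J.
Step 2 (isochoric): W = 0 (constant volume).
W_total = 2305 + 0 = 2305 J.

W_total ≈ 2300 J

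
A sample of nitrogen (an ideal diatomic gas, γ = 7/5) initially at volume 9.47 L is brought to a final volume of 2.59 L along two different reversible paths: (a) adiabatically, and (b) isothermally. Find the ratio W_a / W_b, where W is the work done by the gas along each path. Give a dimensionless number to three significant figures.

W_a / W_b ≈ 1.31

Path (a) adiabatic: W = P₁V₁(1 − (V₁/V₂)^(γ−1))/(γ−1) → W_a/(P₁V₁) = -1.699.
Path (b) isothermal: W = P₁V₁ ln(V₂/V₁) → W_b/(P₁V₁) = -1.296.
W_a / W_b = -1.699 / -1.296 = 1.311.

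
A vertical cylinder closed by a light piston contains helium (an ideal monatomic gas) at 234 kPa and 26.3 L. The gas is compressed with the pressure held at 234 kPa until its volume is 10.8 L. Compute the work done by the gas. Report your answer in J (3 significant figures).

W ≈ -3630 J

Isobaric: W = P ΔV.
W = (234 kPa)(10.8 − 26.3 L) = (234)(-15.5) = -3627 J.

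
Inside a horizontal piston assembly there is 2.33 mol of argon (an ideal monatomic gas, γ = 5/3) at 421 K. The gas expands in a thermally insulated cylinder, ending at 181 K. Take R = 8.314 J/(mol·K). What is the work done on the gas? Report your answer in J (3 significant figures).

Adiabatic ⇒ Q = 0, so W_by = −ΔU = nCᵥ(T₁ − T₂).
Cᵥ = 3R/2 = 12.47 J/(mol·K).
W = (2.33)(12.47)(421 − 181) = 6974 J.
Work on gas = −W_by = -6974 J.

W ≈ -6970 J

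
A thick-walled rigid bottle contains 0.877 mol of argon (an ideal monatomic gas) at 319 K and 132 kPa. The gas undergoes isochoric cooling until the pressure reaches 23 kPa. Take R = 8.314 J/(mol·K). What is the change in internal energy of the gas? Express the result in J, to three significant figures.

ΔU ≈ -2880 J

Constant volume ⇒ W = 0, so Q = ΔU = nCᵥΔT with Cᵥ = 3R/2 = 12.47 J/(mol·K).
At constant V, T₂/T₁ = P₂/P₁ ⇒ ΔT = T₁(P₂/P₁ − 1) = 319·(23/132 − 1) = -263.4 K.
ΔU = (0.877)(12.47)(-263.4) = -2881 J.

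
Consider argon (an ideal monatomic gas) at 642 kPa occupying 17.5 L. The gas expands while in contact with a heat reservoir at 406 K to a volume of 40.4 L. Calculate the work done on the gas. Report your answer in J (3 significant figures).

W ≈ -9400 J

Isothermal: W = nRT ln(V₂/V₁) = P₁V₁ ln(V₂/V₁).
P₁V₁ = (642 kPa)(17.5 L) = 11235 J.
W = 11235 × ln(40.4/17.5) = 11235 × 0.8366
W_by_gas = 9400 J; work on gas = −W_by = -9400 J.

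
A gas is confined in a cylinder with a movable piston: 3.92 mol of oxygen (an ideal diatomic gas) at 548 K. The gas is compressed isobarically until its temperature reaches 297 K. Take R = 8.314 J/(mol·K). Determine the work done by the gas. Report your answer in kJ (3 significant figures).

W ≈ -8.18 kJ

Isobaric: W = P ΔV = nR ΔT.
W = (3.92)(8.314)(297 − 548) = -8180 J.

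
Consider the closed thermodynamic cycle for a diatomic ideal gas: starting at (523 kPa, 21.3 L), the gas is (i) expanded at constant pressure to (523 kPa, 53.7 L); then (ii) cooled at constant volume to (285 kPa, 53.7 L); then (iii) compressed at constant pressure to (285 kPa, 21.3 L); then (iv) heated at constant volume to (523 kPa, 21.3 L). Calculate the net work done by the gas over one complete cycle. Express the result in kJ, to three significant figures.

W_net ≈ 7.71 kJ

Constant-volume legs do no work.
W(i) = (523)(53.7 − 21.3) = 16945 J; W(iii) = (285)(21.3 − 53.7) = -9234 J.
W_net = 16945 − 9234 = 7711 J (the clockwise enclosed area).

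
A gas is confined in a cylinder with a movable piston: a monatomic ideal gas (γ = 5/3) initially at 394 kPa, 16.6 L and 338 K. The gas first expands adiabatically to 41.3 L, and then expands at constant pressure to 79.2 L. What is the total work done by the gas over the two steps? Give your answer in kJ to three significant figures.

W_total ≈ 7.74 kJ

Step 1 (adiabatic): W = (P₁V₁ − P₂V₂)/(γ−1) = (6540 − 3562)/0.667 = 4467 J.
After step 1: P = 86.25 kPa, V = 41.3 L, T = 184.1 K.
Step 2 (isobaric): W = PΔV = (86.25 kPa)(79.2 − 41.3 L) = 3269 J.
W_total = 4467 + 3269 = 7736 J.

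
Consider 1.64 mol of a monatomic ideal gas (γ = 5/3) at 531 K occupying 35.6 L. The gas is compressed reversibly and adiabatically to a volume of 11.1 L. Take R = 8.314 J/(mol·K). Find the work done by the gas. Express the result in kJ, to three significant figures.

W ≈ -12.8 kJ

Adiabatic: TV^(γ−1) = const with γ = 5/3.
T₂ = T₁ (V₁/V₂)^(γ−1) = 531 × (35.6/11.1)^0.667 = 531 × 2.175 = 1155 K.
W_by = nCᵥ(T₁ − T₂) = (1.64)(12.47)(531 − 1155) = -12759 J.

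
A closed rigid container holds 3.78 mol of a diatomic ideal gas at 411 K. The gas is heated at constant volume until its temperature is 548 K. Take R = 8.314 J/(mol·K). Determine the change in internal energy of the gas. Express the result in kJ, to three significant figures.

ΔU ≈ 10.8 kJ

Constant volume ⇒ W = 0, so Q = ΔU = nCᵥΔT with Cᵥ = 5R/2 = 20.79 J/(mol·K).
ΔU = (3.78)(20.79)(548 − 411) = 10764 J.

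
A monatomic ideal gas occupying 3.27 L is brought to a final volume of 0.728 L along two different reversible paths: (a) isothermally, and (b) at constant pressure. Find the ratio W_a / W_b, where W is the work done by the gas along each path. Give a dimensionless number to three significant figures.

W_a / W_b ≈ 1.93

Path (a) isothermal: W = P₁V₁ ln(V₂/V₁) → W_a/(P₁V₁) = -1.502.
Path (b) isobaric: W = P₁(V₂ − V₁) → W_b/(P₁V₁) = -0.7774.
W_a / W_b = -1.502 / -0.7774 = 1.932.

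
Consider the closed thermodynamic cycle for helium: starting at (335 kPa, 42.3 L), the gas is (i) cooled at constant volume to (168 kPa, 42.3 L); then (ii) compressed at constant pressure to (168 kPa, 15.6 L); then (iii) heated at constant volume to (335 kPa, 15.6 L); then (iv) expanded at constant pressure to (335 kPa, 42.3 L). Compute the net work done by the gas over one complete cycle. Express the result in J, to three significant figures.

W_net ≈ 4460 J

Constant-volume legs do no work.
W(ii) = (168)(15.6 − 42.3) = -4486 J; W(iv) = (335)(42.3 − 15.6) = 8944 J.
W_net = -4486 + 8944 = 4459 J (the clockwise enclosed area).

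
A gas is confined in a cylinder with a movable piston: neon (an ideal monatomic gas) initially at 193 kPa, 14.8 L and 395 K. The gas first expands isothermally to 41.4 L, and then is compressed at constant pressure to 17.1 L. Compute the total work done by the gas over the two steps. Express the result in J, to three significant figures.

W_total ≈ 1260 J

Step 1 (isothermal): W = P₁V₁ ln(V₂/V₁) = (2856) ln(41.4/14.8) = 2938 J.
After step 1: P = 69 kPa, V = 41.4 L, T = 395 K.
Step 2 (isobaric): W = PΔV = (69 kPa)(17.1 − 41.4 L) = -1677 J.
W_total = 2938 − 1677 = 1262 J.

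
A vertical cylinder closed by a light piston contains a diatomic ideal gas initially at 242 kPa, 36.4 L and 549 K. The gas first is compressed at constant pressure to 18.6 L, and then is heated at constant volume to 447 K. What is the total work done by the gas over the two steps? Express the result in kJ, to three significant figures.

W_total ≈ -4.31 kJ

Step 1 (isobaric): W = PΔV = (242 kPa)(18.6 − 36.4 L) = -4308 J.
Step 2 (isochoric): W = 0 (constant volume).
W_total = -4308 + 0 = -4308 J.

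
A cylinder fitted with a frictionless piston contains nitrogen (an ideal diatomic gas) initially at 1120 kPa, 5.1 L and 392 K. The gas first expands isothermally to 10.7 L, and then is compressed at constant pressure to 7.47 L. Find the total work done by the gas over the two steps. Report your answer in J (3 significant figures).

Step 1 (isothermal): W = P₁V₁ ln(V₂/V₁) = (5712) ln(10.7/5.1) = 4233 J.
After step 1: P = 533.8 kPa, V = 10.7 L, T = 392 K.
Step 2 (isobaric): W = PΔV = (533.8 kPa)(7.47 − 10.7 L) = -1724 J.
W_total = 4233 − 1724 = 2508 J.

W_total ≈ 2510 J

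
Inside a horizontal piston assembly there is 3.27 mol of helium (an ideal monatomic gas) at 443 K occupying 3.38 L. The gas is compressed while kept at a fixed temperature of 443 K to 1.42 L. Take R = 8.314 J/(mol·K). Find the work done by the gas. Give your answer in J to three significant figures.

W ≈ -10400 J

Isothermal: W = nRT ln(V₂/V₁).
W = (3.27)(8.314)(443) × ln(1.42/3.38)
  = 12044 × -0.8672
W_by_gas = -10445 J.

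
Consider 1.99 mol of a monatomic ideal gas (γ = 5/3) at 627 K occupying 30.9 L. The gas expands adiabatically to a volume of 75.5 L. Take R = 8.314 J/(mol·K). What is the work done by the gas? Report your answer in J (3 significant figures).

Adiabatic: TV^(γ−1) = const with γ = 5/3.
T₂ = T₁ (V₁/V₂)^(γ−1) = 627 × (30.9/75.5)^0.667 = 627 × 0.5512 = 345.6 K.
W_by = nCᵥ(T₁ − T₂) = (1.99)(12.47)(627 − 345.6) = 6983 J.

W ≈ 6980 J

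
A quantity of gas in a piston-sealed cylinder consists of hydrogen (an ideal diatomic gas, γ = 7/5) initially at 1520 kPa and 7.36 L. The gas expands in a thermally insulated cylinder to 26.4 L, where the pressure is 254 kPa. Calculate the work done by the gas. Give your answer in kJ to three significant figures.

Adiabatic: W = (P₁V₁ − P₂V₂)/(γ − 1) with γ = 7/5.
P₁V₁ = 11187 J, P₂V₂ = 6706 J.
W = (11187 − 6706) / 0.4 = 11204 J.

W ≈ 11.2 kJ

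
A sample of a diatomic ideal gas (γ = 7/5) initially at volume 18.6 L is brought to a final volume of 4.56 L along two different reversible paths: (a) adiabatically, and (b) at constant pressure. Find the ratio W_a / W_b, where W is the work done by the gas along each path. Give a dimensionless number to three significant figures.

Path (a) adiabatic: W = P₁V₁(1 − (V₁/V₂)^(γ−1))/(γ−1) → W_a/(P₁V₁) = -1.887.
Path (b) isobaric: W = P₁(V₂ − V₁) → W_b/(P₁V₁) = -0.7548.
W_a / W_b = -1.887 / -0.7548 = 2.5.

W_a / W_b ≈ 2.50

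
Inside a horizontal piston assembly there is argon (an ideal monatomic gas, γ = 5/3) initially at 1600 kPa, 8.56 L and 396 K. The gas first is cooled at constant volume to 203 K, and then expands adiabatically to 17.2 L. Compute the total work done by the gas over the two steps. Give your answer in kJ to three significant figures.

W_total ≈ 3.92 kJ

Step 1 (isochoric): W = 0 (constant volume).
After step 1: P = 820.2 kPa (V unchanged).
Step 2 (adiabatic): W = (P₁V₁ − P₂V₂)/(γ−1) = (7021 − 4409)/0.667 = 3918 J.
W_total = 0 + 3918 = 3918 J.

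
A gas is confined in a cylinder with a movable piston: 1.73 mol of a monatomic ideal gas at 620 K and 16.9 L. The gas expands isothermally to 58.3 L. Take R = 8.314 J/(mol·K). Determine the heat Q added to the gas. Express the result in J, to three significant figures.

Isothermal ⇒ ΔU = 0, so Q = W = nRT ln(V₂/V₁).
Q = (1.73)(8.314)(620) ln(58.3/16.9) = 8918 × 1.238 = 11043 J.

Q ≈ 11000 J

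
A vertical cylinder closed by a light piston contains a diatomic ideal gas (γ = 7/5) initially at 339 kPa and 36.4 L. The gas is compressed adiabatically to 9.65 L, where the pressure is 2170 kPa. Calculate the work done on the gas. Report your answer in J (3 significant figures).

Adiabatic: W = (P₁V₁ − P₂V₂)/(γ − 1) with γ = 7/5.
P₁V₁ = 12340 J, P₂V₂ = 20940 J.
W = (12340 − 20940) / 0.4 = -21502 J.
Work on gas = −W_by = 21502 J.

W ≈ 21500 J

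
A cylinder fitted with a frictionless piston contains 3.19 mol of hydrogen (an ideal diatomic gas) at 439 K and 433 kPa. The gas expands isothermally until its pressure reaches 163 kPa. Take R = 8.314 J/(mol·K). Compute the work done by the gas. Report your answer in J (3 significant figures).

W ≈ 11400 J

Isothermal process: W = nRT ln(V₂/V₁) = nRT ln(P₁/P₂).
W = (3.19)(8.314)(439) × ln(433/163)
  = 11643 × ln(2.656) = 11643 × 0.977
W_by_gas = 11375 J.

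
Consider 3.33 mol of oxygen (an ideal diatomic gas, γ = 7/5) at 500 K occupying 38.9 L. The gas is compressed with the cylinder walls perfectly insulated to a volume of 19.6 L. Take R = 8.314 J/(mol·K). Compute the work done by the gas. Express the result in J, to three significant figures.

W ≈ -10900 J

Adiabatic: TV^(γ−1) = const with γ = 7/5.
T₂ = T₁ (V₁/V₂)^(γ−1) = 500 × (38.9/19.6)^0.4 = 500 × 1.315 = 657.7 K.
W_by = nCᵥ(T₁ − T₂) = (3.33)(20.79)(500 − 657.7) = -10917 J.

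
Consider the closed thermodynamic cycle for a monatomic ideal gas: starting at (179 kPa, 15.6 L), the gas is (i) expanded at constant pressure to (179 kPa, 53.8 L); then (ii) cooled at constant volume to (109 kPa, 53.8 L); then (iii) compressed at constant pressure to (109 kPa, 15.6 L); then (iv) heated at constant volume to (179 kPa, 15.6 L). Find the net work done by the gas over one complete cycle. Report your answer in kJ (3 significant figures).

W_net ≈ 2.67 kJ

Constant-volume legs do no work.
W(i) = (179)(53.8 − 15.6) = 6838 J; W(iii) = (109)(15.6 − 53.8) = -4164 J.
W_net = 6838 − 4164 = 2674 J (the clockwise enclosed area).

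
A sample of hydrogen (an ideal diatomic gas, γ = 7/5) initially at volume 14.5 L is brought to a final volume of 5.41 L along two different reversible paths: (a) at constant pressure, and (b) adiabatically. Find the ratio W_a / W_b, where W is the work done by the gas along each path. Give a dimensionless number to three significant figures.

W_a / W_b ≈ 0.519

Path (a) isobaric: W = P₁(V₂ − V₁) → W_a/(P₁V₁) = -0.6269.
Path (b) adiabatic: W = P₁V₁(1 − (V₁/V₂)^(γ−1))/(γ−1) → W_b/(P₁V₁) = -1.209.
W_a / W_b = -0.6269 / -1.209 = 0.5187.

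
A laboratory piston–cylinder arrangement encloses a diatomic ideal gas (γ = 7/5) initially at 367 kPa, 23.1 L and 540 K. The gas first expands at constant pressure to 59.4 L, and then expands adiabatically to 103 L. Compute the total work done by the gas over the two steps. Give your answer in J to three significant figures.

Step 1 (isobaric): W = PΔV = (367 kPa)(59.4 − 23.1 L) = 13322 J.
After step 1: P = 367 kPa, V = 59.4 L, T = 1389 K.
Step 2 (adiabatic): W = (P₁V₁ − P₂V₂)/(γ−1) = (21800 − 17492)/0.4 = 10770 J.
W_total = 13322 + 10770 = 24092 J.

W_total ≈ 24100 J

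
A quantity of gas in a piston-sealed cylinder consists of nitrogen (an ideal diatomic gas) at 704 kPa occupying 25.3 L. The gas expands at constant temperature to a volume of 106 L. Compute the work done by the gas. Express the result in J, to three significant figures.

Isothermal: W = nRT ln(V₂/V₁) = P₁V₁ ln(V₂/V₁).
P₁V₁ = (704 kPa)(25.3 L) = 17811 J.
W = 17811 × ln(106/25.3) = 17811 × 1.433
W_by_gas = 25517 J.

W ≈ 25500 J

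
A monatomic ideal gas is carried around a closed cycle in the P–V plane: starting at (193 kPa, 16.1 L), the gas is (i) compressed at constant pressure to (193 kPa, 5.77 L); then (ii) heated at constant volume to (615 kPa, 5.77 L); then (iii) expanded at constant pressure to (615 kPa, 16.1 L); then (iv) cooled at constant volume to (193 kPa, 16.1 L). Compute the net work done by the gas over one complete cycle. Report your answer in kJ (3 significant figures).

W_net ≈ 4.36 kJ

Constant-volume legs do no work.
W(i) = (193)(5.77 − 16.1) = -1994 J; W(iii) = (615)(16.1 − 5.77) = 6353 J.
W_net = -1994 + 6353 = 4359 J (the clockwise enclosed area).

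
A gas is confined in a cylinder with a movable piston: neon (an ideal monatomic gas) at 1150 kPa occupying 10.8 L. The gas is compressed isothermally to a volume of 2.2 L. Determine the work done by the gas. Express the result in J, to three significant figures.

W ≈ -19800 J

Isothermal: W = nRT ln(V₂/V₁) = P₁V₁ ln(V₂/V₁).
P₁V₁ = (1150 kPa)(10.8 L) = 12420 J.
W = 12420 × ln(2.2/10.8) = 12420 × -1.591
W_by_gas = -19761 J.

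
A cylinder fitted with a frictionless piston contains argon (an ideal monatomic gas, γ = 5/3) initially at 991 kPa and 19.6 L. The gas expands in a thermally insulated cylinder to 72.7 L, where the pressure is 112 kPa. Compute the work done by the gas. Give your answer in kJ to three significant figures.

Adiabatic: W = (P₁V₁ − P₂V₂)/(γ − 1) with γ = 5/3.
P₁V₁ = 19424 J, P₂V₂ = 8142 J.
W = (19424 − 8142) / 0.6667 = 16922 J.

W ≈ 16.9 kJ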